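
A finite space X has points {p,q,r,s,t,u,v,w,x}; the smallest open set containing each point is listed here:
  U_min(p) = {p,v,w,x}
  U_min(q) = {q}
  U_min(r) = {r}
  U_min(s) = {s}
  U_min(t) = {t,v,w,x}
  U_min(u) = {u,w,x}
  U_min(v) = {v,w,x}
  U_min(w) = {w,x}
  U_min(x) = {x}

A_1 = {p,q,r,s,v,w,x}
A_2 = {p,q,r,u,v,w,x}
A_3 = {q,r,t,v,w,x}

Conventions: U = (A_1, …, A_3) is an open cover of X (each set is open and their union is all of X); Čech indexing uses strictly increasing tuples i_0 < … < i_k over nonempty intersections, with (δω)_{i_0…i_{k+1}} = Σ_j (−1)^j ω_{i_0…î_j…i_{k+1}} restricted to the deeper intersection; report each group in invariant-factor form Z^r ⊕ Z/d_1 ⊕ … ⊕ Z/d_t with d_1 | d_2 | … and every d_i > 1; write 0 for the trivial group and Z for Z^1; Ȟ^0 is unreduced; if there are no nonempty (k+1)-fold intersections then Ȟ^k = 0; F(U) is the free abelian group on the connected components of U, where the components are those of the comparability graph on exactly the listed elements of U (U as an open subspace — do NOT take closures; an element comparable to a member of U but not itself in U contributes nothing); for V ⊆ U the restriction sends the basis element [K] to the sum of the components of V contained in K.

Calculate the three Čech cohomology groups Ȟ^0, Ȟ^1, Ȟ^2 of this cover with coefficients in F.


intersection data:
  A12={p,q,r,v,w,x} A13={q,r,v,w,x} A23={q,r,v,w,x}
  A123={q,r,v,w,x}
components per intersection:
  A1: {p,v,w,x} {q} {r} {s}
  A2: {p,u,v,w,x} {q} {r}
  A3: {q} {r} {t,v,w,x}
  A12: {p,v,w,x} {q} {r}
  A13: {q} {r} {v,w,x}
  A23: {q} {r} {v,w,x}
  A123: {q} {r} {v,w,x}
C dims 10,9,3; δ0: rk 6, SNF 1^6; δ1: rk 3, SNF 1^3
Ȟ^0 = (10 − 6) − 0 = 4, so Ȟ^0 ≅ Z^4
Ȟ^1 = (9 − 3) − 6 = 0, so Ȟ^1 ≅ 0
Ȟ^2 = (3 − 0) − 3 = 0, so Ȟ^2 ≅ 0

Ȟ^0 ≅ Z^4, Ȟ^1 ≅ 0 and Ȟ^2 ≅ 0


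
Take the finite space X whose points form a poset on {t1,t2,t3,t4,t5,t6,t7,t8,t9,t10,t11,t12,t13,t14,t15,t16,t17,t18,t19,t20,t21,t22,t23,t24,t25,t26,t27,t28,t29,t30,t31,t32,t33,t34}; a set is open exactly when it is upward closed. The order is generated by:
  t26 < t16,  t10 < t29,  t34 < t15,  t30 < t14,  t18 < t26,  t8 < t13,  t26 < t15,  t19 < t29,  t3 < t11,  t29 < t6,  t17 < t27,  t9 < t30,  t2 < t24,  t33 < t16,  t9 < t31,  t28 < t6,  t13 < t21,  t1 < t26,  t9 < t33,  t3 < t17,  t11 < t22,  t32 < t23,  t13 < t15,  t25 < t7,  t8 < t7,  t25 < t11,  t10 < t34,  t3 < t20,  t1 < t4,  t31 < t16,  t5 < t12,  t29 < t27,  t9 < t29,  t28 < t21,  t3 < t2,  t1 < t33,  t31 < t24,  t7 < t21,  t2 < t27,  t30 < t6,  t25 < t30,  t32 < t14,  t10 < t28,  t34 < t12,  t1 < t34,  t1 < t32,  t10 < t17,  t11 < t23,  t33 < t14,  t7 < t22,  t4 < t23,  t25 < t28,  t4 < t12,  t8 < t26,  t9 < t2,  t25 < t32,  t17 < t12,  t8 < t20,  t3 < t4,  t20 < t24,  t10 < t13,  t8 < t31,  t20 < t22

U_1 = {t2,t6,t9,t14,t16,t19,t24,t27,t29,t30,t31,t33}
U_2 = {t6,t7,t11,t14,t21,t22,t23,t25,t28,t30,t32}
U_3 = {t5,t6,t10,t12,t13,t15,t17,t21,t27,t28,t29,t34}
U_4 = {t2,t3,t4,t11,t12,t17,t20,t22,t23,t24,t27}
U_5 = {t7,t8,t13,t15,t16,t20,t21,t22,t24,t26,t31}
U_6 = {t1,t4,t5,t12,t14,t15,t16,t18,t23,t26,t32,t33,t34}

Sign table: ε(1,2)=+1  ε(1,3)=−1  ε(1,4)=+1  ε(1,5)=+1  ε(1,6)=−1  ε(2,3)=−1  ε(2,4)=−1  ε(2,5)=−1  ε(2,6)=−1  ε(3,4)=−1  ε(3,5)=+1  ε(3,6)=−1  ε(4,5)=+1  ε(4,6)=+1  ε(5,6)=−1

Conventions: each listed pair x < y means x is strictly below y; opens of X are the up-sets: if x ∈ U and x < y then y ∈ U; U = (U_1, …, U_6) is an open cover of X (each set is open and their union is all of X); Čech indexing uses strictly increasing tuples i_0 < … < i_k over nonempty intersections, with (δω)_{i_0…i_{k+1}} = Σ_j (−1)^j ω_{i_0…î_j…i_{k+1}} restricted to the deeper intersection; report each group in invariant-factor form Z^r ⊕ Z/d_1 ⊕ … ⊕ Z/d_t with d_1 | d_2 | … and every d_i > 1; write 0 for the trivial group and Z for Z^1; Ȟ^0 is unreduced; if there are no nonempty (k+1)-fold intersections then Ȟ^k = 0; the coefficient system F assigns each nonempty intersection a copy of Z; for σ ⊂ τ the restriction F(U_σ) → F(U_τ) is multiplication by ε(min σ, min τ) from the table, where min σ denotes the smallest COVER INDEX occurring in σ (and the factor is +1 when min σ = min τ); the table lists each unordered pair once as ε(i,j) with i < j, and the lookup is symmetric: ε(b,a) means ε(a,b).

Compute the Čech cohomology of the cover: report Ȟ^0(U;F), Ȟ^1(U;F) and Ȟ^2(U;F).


Ȟ^0 = 0,  Ȟ^1 = Z/2,  Ȟ^2 = Z

nonempty intersections:
  U12={t6,t14,t30} U13={t6,t27,t29} U14={t2,t24,t27} U15={t16,t24,t31} U16={t14,t16,t33} U23={t6,t21,t28} U24={t11,t22,t23} U25={t7,t21,t22} U26={t14,t23,t32} U34={t12,t17,t27} U35={t13,t15,t21} U36={t5,t12,t15,t34} U45={t20,t22,t24} U46={t4,t12,t23} U56={t15,t16,t26}
  U123={t6} U126={t14} U134={t27} U145={t24} U156={t16} U235={t21} U245={t22} U246={t23} U346={t12} U356={t15}
C dims 6,15,10; δ0: rk 6, SNF 1^5·2; δ1: rk 9, SNF 1^9
Ȟ^0: (6−6)−0=0 ⇒ 0
Ȟ^1: (15−9)−6=0 plus torsion [2] ⇒ Z/2
Ȟ^2: (10−0)−9=1 ⇒ Z


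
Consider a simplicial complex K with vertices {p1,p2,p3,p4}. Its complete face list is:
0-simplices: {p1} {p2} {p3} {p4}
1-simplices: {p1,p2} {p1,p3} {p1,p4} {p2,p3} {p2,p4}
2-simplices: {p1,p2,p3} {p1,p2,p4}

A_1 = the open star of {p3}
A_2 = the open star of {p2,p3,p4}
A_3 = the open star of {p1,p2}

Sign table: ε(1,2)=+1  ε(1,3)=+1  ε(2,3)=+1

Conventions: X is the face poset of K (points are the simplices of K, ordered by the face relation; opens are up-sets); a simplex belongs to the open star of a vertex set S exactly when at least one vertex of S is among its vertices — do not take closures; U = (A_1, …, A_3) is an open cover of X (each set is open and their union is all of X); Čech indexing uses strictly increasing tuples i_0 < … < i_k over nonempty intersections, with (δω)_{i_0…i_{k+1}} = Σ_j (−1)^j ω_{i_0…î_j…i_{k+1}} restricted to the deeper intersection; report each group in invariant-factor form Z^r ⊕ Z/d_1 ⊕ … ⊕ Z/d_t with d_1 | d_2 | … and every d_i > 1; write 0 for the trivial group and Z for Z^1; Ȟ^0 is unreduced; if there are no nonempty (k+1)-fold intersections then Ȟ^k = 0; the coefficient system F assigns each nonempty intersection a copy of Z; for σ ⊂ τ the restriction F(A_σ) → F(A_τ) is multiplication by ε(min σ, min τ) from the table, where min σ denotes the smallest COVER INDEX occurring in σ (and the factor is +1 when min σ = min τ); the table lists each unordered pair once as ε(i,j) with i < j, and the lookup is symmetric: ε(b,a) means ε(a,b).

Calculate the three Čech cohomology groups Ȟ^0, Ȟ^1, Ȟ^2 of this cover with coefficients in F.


nonempty intersections:
  A1={{p3},{p1,p3},{p2,p3},{p1,p2,p3}} A2={{p2},{p3},{p4},{p1,p2},{p1,p3},{p1,p4},{p2,p3},{p2,p4},{p1,p2,p3},{p1,p2,p4}} A3={{p1},{p2},{p1,p2},{p1,p3},{p1,p4},{p2,p3},{p2,p4},{p1,p2,p3},{p1,p2,p4}}
  A12={{p3},{p1,p3},{p2,p3},{p1,p2,p3}} A13={{p1,p3},{p2,p3},{p1,p2,p3}} A23={{p2},{p1,p2},{p1,p3},{p1,p4},{p2,p3},{p2,p4},{p1,p2,p3},{p1,p2,p4}}
  A123={{p1,p3},{p2,p3},{p1,p2,p3}}
C dims 3,3,1; δ0: rk 2, SNF 1^2; δ1: rk 1, SNF 1^1
Ȟ^0: (3−2)−0=1 ⇒ Z
Ȟ^1: (3−1)−2=0 ⇒ 0
Ȟ^2: (1−0)−1=0 ⇒ 0

Ȟ^0 = Z; Ȟ^1 = 0; Ȟ^2 = 0


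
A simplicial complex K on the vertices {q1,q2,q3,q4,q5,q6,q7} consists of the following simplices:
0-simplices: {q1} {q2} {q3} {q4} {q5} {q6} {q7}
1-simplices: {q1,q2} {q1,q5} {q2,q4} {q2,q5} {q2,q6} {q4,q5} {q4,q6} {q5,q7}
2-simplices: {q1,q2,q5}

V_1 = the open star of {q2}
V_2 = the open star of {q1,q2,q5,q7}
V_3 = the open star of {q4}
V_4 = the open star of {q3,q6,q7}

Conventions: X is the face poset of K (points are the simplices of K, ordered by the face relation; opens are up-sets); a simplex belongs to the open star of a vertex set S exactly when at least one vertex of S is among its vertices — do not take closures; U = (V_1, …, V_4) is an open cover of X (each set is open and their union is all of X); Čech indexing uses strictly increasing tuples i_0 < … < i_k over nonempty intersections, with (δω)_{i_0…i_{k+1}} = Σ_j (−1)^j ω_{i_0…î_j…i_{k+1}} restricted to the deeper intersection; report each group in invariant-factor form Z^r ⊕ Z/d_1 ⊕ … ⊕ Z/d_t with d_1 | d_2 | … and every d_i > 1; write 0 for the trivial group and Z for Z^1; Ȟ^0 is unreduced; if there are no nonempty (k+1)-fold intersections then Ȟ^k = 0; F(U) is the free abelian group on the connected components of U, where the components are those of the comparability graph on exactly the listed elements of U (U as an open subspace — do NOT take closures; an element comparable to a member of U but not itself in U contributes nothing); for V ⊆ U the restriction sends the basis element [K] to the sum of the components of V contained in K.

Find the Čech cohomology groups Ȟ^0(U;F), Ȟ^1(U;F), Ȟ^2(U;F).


Ȟ^0 = Z^2, Ȟ^1 = Z^2, Ȟ^2 = 0

nerve of the cover:
  V1={{q2},{q1,q2},{q2,q4},{q2,q5},{q2,q6},{q1,q2,q5}} V2={{q1},{q2},{q5},{q7},{q1,q2},{q1,q5},{q2,q4},{q2,q5},{q2,q6},{q4,q5},{q5,q7},{q1,q2,q5}} V3={{q4},{q2,q4},{q4,q5},{q4,q6}} V4={{q3},{q6},{q7},{q2,q6},{q4,q6},{q5,q7}}
  V12={{q2},{q1,q2},{q2,q4},{q2,q5},{q2,q6},{q1,q2,q5}} V13={{q2,q4}} V14={{q2,q6}} V23={{q2,q4},{q4,q5}} V24={{q7},{q2,q6},{q5,q7}} V34={{q4,q6}}
  V123={{q2,q4}} V124={{q2,q6}}
components per intersection:
  V1: {{q2},{q1,q2},{q2,q4},{q2,q5},{q2,q6},{q1,q2,q5}}
  V2: {{q1},{q2},{q5},{q7},{q1,q2},{q1,q5},{q2,q4},{q2,q5},{q2,q6},{q4,q5},{q5,q7},{q1,q2,q5}}
  V3: {{q4},{q2,q4},{q4,q5},{q4,q6}}
  V4: {{q3}} {{q6},{q2,q6},{q4,q6}} {{q7},{q5,q7}}
  V12: {{q2},{q1,q2},{q2,q4},{q2,q5},{q2,q6},{q1,q2,q5}}
  V13: {{q2,q4}}
  V14: {{q2,q6}}
  V23: {{q2,q4}} {{q4,q5}}
  V24: {{q7},{q5,q7}} {{q2,q6}}
  V34: {{q4,q6}}
  V123: {{q2,q4}}
  V124: {{q2,q6}}
C dims 6,8,2; δ0: rk 4, SNF 1^4; δ1: rk 2, SNF 1^2
Ȟ^0 = (6 − 4) − 0 = 2, so Ȟ^0 ≅ Z^2
Ȟ^1 = (8 − 2) − 4 = 2, so Ȟ^1 ≅ Z^2
Ȟ^2 = (2 − 0) − 2 = 0, so Ȟ^2 ≅ 0


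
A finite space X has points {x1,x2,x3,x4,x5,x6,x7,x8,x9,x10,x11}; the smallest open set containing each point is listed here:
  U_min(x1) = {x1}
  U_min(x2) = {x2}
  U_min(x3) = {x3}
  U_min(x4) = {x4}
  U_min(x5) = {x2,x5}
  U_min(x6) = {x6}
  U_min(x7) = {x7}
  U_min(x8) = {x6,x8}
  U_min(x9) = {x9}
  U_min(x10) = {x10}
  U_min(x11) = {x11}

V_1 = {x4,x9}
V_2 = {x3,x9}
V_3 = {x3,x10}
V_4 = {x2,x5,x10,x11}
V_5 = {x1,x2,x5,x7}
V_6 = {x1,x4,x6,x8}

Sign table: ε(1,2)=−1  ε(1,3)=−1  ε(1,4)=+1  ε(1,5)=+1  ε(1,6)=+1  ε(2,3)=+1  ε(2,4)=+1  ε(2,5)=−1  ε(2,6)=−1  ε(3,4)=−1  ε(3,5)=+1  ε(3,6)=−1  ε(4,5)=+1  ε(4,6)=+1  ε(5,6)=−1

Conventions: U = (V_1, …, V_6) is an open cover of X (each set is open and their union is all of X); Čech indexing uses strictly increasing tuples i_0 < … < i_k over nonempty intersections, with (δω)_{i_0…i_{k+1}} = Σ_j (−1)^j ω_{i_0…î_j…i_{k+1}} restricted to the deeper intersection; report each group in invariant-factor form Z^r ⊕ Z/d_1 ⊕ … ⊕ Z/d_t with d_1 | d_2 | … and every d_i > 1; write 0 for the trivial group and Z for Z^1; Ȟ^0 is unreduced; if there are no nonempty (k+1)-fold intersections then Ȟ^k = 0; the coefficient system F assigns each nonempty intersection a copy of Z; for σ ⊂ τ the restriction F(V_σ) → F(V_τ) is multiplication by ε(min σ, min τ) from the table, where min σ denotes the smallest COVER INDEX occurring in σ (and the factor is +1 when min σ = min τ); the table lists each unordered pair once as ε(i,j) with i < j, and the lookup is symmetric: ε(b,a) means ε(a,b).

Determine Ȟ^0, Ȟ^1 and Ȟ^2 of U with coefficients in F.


intersection data:
  V12={x9} V16={x4} V23={x3} V34={x10} V45={x2,x5} V56={x1}
C dims 6,6; δ0: rk 6, SNF 1^5·2
Ȟ^0 = (6 − 6) − 0 = 0, so Ȟ^0 ≅ 0
Ȟ^1 = (6 − 0) − 6 = 0 plus torsion [2], so Ȟ^1 ≅ Z/2
Ȟ^2 = (0 − 0) − 0 = 0, so Ȟ^2 ≅ 0

Ȟ^0 ≅ 0,  Ȟ^1 ≅ Z/2,  Ȟ^2 ≅ 0


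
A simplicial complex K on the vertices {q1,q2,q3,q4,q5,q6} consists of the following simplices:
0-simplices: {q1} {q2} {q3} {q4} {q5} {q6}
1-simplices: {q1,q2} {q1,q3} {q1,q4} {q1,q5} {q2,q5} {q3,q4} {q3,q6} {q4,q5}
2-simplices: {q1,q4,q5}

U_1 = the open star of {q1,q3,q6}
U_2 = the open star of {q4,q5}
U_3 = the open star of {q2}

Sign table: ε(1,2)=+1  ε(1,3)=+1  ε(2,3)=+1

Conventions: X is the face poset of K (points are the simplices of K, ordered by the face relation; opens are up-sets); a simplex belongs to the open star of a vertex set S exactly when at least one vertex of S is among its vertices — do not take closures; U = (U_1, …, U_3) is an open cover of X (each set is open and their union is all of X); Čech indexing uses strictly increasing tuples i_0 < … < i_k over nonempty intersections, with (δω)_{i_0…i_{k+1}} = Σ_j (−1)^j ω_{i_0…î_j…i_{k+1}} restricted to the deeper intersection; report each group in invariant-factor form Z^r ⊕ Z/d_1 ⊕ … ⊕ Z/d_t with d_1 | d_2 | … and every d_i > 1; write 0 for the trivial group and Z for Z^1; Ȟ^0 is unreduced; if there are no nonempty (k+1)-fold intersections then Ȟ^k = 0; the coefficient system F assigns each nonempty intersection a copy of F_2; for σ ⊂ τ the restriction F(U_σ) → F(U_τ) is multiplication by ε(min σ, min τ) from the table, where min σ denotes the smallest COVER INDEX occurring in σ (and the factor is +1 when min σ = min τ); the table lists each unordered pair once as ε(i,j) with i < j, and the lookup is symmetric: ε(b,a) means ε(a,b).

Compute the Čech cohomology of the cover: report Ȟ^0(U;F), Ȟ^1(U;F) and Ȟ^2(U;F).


nonempty overlaps:
  U1={{q1},{q3},{q6},{q1,q2},{q1,q3},{q1,q4},{q1,q5},{q3,q4},{q3,q6},{q1,q4,q5}} U2={{q4},{q5},{q1,q4},{q1,q5},{q2,q5},{q3,q4},{q4,q5},{q1,q4,q5}} U3={{q2},{q1,q2},{q2,q5}}
  U12={{q1,q4},{q1,q5},{q3,q4},{q1,q4,q5}} U13={{q1,q2}} U23={{q2,q5}}
C dims 3,3; δ0: rk_F2 2
degree 0: 3−2−0 = 1 → Ȟ^0 ≅ Z/2
degree 1: 3−0−2 = 1 → Ȟ^1 ≅ Z/2
degree 2: 0−0−0 = 0 → Ȟ^2 ≅ 0

Ȟ^0 ≅ Z/2, Ȟ^1 ≅ Z/2 and Ȟ^2 ≅ 0


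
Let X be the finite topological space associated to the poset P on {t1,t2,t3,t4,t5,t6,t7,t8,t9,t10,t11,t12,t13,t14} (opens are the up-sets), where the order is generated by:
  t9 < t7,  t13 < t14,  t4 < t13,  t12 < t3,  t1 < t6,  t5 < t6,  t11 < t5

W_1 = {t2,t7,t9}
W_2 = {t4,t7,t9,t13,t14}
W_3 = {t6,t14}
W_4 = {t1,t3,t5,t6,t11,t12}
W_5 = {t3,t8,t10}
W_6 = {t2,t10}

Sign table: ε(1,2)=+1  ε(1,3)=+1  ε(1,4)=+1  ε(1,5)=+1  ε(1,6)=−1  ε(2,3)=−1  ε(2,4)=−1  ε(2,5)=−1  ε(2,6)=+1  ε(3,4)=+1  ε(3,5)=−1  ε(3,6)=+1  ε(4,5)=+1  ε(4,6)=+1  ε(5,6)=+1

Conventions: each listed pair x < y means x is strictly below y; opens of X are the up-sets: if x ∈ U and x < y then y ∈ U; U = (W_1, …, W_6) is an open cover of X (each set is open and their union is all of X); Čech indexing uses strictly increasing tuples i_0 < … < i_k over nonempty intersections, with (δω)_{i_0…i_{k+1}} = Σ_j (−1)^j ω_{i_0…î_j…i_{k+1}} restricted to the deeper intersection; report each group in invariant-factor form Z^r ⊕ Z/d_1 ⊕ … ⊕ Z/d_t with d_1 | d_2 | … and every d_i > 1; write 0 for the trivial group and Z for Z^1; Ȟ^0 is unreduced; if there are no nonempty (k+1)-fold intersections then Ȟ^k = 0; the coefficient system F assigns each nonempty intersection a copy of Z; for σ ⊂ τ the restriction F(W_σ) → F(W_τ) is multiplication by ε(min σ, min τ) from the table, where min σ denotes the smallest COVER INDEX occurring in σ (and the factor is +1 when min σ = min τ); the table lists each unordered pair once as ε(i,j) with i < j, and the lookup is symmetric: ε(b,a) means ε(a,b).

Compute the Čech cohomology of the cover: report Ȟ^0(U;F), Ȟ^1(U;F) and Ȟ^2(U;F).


Ȟ^0 = Z,  Ȟ^1 = Z,  Ȟ^2 = 0

intersection data:
  W12={t7,t9} W16={t2} W23={t14} W34={t6} W45={t3} W56={t10}
C dims 6,6; δ0: rk 5, SNF 1^5
Ȟ^0 = (6 − 5) − 0 = 1, so Ȟ^0 ≅ Z
Ȟ^1 = (6 − 0) − 5 = 1, so Ȟ^1 ≅ Z
Ȟ^2 = (0 − 0) − 0 = 0, so Ȟ^2 ≅ 0


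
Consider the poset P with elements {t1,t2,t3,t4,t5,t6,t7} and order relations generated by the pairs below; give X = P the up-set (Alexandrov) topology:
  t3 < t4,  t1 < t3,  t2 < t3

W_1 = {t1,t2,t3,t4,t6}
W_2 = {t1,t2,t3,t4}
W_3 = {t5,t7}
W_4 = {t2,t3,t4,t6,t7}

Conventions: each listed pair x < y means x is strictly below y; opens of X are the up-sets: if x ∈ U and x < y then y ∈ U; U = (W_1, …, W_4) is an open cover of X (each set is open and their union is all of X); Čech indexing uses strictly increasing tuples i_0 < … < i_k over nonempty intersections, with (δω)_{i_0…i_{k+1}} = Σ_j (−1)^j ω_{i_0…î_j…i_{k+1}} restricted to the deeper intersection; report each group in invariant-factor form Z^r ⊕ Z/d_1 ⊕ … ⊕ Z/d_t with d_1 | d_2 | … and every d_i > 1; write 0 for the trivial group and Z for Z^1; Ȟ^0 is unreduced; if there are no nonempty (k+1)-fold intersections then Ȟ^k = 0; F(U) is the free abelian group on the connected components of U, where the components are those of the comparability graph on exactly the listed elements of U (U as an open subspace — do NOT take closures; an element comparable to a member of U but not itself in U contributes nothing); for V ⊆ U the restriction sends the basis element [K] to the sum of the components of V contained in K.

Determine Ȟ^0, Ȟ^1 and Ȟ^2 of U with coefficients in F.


Ȟ^0 = Z^4, Ȟ^1 = 0, Ȟ^2 = 0

nonempty intersections:
  W12={t1,t2,t3,t4} W14={t2,t3,t4,t6} W24={t2,t3,t4} W34={t7}
  W124={t2,t3,t4}
components per intersection:
  W1: {t1,t2,t3,t4} {t6}
  W2: {t1,t2,t3,t4}
  W3: {t5} {t7}
  W4: {t2,t3,t4} {t6} {t7}
  W12: {t1,t2,t3,t4}
  W14: {t2,t3,t4} {t6}
  W24: {t2,t3,t4}
  W34: {t7}
  W124: {t2,t3,t4}
C dims 8,5,1; δ0: rk 4, SNF 1^4; δ1: rk 1, SNF 1^1
Ȟ^0: (8−4)−0=4 ⇒ Z^4
Ȟ^1: (5−1)−4=0 ⇒ 0
Ȟ^2: (1−0)−1=0 ⇒ 0


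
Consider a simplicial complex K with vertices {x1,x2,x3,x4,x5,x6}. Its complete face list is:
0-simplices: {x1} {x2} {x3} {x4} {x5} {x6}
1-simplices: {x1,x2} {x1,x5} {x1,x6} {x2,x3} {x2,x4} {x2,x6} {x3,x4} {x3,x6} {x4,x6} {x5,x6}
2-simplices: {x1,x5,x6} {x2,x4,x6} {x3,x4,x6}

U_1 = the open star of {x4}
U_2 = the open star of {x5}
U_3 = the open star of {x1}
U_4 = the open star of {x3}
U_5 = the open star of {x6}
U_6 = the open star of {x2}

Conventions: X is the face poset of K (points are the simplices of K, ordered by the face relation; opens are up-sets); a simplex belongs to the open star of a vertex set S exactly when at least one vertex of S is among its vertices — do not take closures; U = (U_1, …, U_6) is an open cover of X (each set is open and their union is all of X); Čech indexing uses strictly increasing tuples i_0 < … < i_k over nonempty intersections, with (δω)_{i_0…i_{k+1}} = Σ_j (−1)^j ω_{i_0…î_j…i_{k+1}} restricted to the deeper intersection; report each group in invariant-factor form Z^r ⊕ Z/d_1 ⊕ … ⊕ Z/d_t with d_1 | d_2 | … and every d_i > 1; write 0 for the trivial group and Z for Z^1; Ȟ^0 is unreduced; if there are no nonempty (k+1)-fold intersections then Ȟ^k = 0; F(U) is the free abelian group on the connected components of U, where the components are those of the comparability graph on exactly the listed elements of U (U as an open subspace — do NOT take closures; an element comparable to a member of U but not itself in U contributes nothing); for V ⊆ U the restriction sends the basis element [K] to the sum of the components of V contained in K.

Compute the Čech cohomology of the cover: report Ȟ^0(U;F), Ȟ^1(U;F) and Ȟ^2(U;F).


Ȟ^0(U;F) ≅ Z, Ȟ^1(U;F) ≅ Z^2, Ȟ^2(U;F) ≅ 0

intersection data:
  U1={{x4},{x2,x4},{x3,x4},{x4,x6},{x2,x4,x6},{x3,x4,x6}} U2={{x5},{x1,x5},{x5,x6},{x1,x5,x6}} U3={{x1},{x1,x2},{x1,x5},{x1,x6},{x1,x5,x6}} U4={{x3},{x2,x3},{x3,x4},{x3,x6},{x3,x4,x6}} U5={{x6},{x1,x6},{x2,x6},{x3,x6},{x4,x6},{x5,x6},{x1,x5,x6},{x2,x4,x6},{x3,x4,x6}} U6={{x2},{x1,x2},{x2,x3},{x2,x4},{x2,x6},{x2,x4,x6}}
  U14={{x3,x4},{x3,x4,x6}} U15={{x4,x6},{x2,x4,x6},{x3,x4,x6}} U16={{x2,x4},{x2,x4,x6}} U23={{x1,x5},{x1,x5,x6}} U25={{x5,x6},{x1,x5,x6}} U35={{x1,x6},{x1,x5,x6}} U36={{x1,x2}} U45={{x3,x6},{x3,x4,x6}} U46={{x2,x3}} U56={{x2,x6},{x2,x4,x6}}
  U145={{x3,x4,x6}} U156={{x2,x4,x6}} U235={{x1,x5,x6}}
components per intersection:
  U1: {{x4},{x2,x4},{x3,x4},{x4,x6},{x2,x4,x6},{x3,x4,x6}}
  U2: {{x5},{x1,x5},{x5,x6},{x1,x5,x6}}
  U3: {{x1},{x1,x2},{x1,x5},{x1,x6},{x1,x5,x6}}
  U4: {{x3},{x2,x3},{x3,x4},{x3,x6},{x3,x4,x6}}
  U5: {{x6},{x1,x6},{x2,x6},{x3,x6},{x4,x6},{x5,x6},{x1,x5,x6},{x2,x4,x6},{x3,x4,x6}}
  U6: {{x2},{x1,x2},{x2,x3},{x2,x4},{x2,x6},{x2,x4,x6}}
  U14: {{x3,x4},{x3,x4,x6}}
  U15: {{x4,x6},{x2,x4,x6},{x3,x4,x6}}
  U16: {{x2,x4},{x2,x4,x6}}
  U23: {{x1,x5},{x1,x5,x6}}
  U25: {{x5,x6},{x1,x5,x6}}
  U35: {{x1,x6},{x1,x5,x6}}
  U36: {{x1,x2}}
  U45: {{x3,x6},{x3,x4,x6}}
  U46: {{x2,x3}}
  U56: {{x2,x6},{x2,x4,x6}}
  U145: {{x3,x4,x6}}
  U156: {{x2,x4,x6}}
  U235: {{x1,x5,x6}}
C dims 6,10,3; δ0: rk 5, SNF 1^5; δ1: rk 3, SNF 1^3
Ȟ^0 = (6 − 5) − 0 = 1, so Ȟ^0 ≅ Z
Ȟ^1 = (10 − 3) − 5 = 2, so Ȟ^1 ≅ Z^2
Ȟ^2 = (3 − 0) − 3 = 0, so Ȟ^2 ≅ 0


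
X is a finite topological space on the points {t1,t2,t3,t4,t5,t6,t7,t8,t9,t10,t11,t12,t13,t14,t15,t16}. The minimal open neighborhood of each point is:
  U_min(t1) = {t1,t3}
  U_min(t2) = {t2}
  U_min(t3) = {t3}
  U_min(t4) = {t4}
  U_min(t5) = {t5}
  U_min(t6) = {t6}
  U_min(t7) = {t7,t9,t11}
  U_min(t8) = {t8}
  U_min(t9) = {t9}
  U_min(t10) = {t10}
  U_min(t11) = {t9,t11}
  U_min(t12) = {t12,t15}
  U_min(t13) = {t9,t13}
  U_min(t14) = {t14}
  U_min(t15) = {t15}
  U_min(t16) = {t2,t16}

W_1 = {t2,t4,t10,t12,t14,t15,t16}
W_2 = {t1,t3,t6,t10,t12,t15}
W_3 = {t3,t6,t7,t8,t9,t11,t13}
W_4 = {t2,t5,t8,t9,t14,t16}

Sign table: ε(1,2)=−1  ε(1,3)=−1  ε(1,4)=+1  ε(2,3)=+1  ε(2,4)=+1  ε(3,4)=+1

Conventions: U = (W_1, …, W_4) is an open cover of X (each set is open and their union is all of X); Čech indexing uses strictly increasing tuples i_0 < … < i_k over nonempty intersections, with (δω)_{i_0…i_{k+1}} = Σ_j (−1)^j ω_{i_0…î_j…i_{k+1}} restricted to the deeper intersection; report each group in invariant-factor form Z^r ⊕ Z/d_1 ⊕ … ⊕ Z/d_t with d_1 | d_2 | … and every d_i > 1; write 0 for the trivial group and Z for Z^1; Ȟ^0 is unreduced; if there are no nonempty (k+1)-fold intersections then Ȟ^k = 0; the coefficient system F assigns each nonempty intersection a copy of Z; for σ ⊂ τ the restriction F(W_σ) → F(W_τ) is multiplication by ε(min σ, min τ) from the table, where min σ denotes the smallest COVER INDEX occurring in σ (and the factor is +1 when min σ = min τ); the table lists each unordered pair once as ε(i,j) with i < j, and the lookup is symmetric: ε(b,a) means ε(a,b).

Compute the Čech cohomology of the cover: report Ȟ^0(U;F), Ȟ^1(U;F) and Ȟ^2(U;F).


nonempty overlaps:
  W12={t10,t12,t15} W14={t2,t14,t16} W23={t3,t6} W34={t8,t9}
C dims 4,4; δ0: rk 4, SNF 1^3·2
degree 0: 4−4−0 = 0 → Ȟ^0 ≅ 0
degree 1: 4−0−4 = 0 plus torsion [2] → Ȟ^1 ≅ Z/2
degree 2: 0−0−0 = 0 → Ȟ^2 ≅ 0

Ȟ^0 ≅ 0, Ȟ^1 ≅ Z/2, Ȟ^2 ≅ 0


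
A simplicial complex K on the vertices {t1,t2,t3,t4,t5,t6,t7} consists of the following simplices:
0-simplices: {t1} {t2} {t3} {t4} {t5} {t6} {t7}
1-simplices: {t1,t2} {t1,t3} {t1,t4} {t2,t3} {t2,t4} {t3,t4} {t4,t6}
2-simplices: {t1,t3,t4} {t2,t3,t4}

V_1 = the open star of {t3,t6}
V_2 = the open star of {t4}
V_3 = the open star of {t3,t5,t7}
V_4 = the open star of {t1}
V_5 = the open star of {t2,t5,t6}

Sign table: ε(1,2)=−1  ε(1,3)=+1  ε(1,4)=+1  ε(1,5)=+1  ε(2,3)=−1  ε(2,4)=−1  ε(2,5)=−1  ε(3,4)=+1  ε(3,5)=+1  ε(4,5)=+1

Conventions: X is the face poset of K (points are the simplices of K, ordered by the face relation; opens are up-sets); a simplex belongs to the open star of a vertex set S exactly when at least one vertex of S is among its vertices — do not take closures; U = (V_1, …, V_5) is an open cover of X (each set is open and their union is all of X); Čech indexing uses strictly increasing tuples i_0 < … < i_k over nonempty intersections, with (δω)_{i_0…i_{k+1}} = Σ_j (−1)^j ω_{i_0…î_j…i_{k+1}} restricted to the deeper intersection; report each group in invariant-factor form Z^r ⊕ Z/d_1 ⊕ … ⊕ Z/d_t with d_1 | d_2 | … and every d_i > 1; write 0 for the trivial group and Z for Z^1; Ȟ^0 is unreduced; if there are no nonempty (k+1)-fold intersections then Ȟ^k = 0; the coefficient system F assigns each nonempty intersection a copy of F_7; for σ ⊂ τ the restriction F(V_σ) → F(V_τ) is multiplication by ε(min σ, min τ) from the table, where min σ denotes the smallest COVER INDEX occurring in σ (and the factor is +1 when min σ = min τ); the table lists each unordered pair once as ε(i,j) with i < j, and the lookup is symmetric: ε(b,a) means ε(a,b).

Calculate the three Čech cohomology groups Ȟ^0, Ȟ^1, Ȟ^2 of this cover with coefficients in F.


intersection data:
  V1={{t3},{t6},{t1,t3},{t2,t3},{t3,t4},{t4,t6},{t1,t3,t4},{t2,t3,t4}} V2={{t4},{t1,t4},{t2,t4},{t3,t4},{t4,t6},{t1,t3,t4},{t2,t3,t4}} V3={{t3},{t5},{t7},{t1,t3},{t2,t3},{t3,t4},{t1,t3,t4},{t2,t3,t4}} V4={{t1},{t1,t2},{t1,t3},{t1,t4},{t1,t3,t4}} V5={{t2},{t5},{t6},{t1,t2},{t2,t3},{t2,t4},{t4,t6},{t2,t3,t4}}
  V12={{t3,t4},{t4,t6},{t1,t3,t4},{t2,t3,t4}} V13={{t3},{t1,t3},{t2,t3},{t3,t4},{t1,t3,t4},{t2,t3,t4}} V14={{t1,t3},{t1,t3,t4}} V15={{t6},{t2,t3},{t4,t6},{t2,t3,t4}} V23={{t3,t4},{t1,t3,t4},{t2,t3,t4}} V24={{t1,t4},{t1,t3,t4}} V25={{t2,t4},{t4,t6},{t2,t3,t4}} V34={{t1,t3},{t1,t3,t4}} V35={{t5},{t2,t3},{t2,t3,t4}} V45={{t1,t2}}
  V123={{t3,t4},{t1,t3,t4},{t2,t3,t4}} V124={{t1,t3,t4}} V125={{t4,t6},{t2,t3,t4}} V134={{t1,t3},{t1,t3,t4}} V135={{t2,t3},{t2,t3,t4}} V234={{t1,t3,t4}} V235={{t2,t3,t4}}
  V1234={{t1,t3,t4}} V1235={{t2,t3,t4}}
C dims 5,10,7,2; δ0: rk_F7 4; δ1: rk_F7 5; δ2: rk_F7 2
Ȟ^0 = (5 − 4) − 0 = 1, so Ȟ^0 ≅ Z/7
Ȟ^1 = (10 − 5) − 4 = 1, so Ȟ^1 ≅ Z/7
Ȟ^2 = (7 − 2) − 5 = 0, so Ȟ^2 ≅ 0

Ȟ^0 ≅ Z/7,  Ȟ^1 ≅ Z/7,  Ȟ^2 ≅ 0


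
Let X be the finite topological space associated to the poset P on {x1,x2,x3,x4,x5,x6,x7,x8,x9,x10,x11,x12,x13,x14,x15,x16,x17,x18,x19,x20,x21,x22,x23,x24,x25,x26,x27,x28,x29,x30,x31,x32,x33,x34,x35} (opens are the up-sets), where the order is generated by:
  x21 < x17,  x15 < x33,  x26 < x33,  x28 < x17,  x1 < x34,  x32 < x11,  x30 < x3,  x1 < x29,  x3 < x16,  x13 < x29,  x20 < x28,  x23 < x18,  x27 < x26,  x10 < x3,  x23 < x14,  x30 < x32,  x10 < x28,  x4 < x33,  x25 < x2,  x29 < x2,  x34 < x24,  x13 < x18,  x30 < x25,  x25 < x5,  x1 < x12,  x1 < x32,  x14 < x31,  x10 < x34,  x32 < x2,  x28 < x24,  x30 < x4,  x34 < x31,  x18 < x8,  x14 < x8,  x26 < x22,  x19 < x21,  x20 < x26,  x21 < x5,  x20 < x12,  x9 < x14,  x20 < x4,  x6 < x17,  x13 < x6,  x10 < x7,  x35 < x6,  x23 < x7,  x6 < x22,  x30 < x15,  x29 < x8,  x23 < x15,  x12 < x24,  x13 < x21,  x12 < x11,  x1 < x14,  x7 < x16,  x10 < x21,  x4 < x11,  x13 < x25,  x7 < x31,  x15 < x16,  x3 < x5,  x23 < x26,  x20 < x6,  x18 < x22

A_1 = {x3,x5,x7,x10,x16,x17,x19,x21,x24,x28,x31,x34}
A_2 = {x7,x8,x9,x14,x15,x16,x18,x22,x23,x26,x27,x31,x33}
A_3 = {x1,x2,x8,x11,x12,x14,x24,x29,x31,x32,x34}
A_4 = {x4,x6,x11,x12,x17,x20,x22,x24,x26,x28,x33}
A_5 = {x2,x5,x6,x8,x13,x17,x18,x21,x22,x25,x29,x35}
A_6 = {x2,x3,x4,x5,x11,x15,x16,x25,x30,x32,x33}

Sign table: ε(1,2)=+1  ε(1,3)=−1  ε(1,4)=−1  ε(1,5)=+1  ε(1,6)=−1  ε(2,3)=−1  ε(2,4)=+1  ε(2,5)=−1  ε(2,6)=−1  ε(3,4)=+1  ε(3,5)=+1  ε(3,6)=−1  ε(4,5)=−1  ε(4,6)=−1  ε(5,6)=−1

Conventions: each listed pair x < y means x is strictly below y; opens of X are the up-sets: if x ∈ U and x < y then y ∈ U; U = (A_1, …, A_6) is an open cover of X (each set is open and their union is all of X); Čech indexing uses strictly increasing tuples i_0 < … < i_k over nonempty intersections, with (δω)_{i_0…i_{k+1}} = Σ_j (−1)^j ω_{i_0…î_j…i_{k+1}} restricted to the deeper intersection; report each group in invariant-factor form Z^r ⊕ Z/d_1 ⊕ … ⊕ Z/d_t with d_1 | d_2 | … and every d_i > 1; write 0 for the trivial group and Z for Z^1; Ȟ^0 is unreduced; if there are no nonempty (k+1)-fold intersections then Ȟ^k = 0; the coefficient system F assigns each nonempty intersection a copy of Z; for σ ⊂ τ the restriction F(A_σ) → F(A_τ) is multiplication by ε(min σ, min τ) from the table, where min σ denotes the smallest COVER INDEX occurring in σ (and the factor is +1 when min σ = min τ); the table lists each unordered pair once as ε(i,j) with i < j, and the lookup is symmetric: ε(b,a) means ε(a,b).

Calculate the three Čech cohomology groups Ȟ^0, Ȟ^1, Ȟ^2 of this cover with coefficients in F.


Ȟ^0(U;F) ≅ 0, Ȟ^1(U;F) ≅ Z/2, Ȟ^2(U;F) ≅ Z

nonempty intersections:
  A12={x7,x16,x31} A13={x24,x31,x34} A14={x17,x24,x28} A15={x5,x17,x21} A16={x3,x5,x16} A23={x8,x14,x31} A24={x22,x26,x33} A25={x8,x18,x22} A26={x15,x16,x33} A34={x11,x12,x24} A35={x2,x8,x29} A36={x2,x11,x32} A45={x6,x17,x22} A46={x4,x11,x33} A56={x2,x5,x25}
  A123={x31} A126={x16} A134={x24} A145={x17} A156={x5} A235={x8} A245={x22} A246={x33} A346={x11} A356={x2}
C dims 6,15,10; δ0: rk 6, SNF 1^5·2; δ1: rk 9, SNF 1^9
Ȟ^0: (6−6)−0=0 ⇒ 0
Ȟ^1: (15−9)−6=0 plus torsion [2] ⇒ Z/2
Ȟ^2: (10−0)−9=1 ⇒ Z


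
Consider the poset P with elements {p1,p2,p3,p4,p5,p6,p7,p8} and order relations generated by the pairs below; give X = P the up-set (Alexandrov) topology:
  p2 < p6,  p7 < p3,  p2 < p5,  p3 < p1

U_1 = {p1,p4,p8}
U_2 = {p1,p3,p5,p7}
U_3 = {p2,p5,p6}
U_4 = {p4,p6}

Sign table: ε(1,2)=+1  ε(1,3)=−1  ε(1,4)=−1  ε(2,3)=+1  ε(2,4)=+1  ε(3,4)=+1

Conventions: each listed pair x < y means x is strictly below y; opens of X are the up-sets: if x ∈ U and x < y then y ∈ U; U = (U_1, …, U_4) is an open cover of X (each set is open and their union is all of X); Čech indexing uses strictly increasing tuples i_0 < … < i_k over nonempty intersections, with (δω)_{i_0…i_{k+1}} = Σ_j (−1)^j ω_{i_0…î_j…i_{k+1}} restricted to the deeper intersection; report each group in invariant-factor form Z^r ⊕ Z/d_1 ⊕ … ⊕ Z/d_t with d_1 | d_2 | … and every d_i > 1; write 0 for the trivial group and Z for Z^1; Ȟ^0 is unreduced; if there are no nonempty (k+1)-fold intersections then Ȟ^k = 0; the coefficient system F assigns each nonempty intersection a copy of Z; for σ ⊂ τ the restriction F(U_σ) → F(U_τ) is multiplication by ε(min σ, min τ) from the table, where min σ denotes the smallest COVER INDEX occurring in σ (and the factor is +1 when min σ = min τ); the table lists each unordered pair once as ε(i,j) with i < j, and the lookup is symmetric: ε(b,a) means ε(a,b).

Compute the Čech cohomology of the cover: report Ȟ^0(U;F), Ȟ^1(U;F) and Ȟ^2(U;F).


Ȟ^0 = 0,  Ȟ^1 = Z/2,  Ȟ^2 = 0

intersection data:
  U12={p1} U14={p4} U23={p5} U34={p6}
C dims 4,4; δ0: rk 4, SNF 1^3·2
Ȟ^0 = (4 − 4) − 0 = 0, so Ȟ^0 ≅ 0
Ȟ^1 = (4 − 0) − 4 = 0 plus torsion [2], so Ȟ^1 ≅ Z/2
Ȟ^2 = (0 − 0) − 0 = 0, so Ȟ^2 ≅ 0


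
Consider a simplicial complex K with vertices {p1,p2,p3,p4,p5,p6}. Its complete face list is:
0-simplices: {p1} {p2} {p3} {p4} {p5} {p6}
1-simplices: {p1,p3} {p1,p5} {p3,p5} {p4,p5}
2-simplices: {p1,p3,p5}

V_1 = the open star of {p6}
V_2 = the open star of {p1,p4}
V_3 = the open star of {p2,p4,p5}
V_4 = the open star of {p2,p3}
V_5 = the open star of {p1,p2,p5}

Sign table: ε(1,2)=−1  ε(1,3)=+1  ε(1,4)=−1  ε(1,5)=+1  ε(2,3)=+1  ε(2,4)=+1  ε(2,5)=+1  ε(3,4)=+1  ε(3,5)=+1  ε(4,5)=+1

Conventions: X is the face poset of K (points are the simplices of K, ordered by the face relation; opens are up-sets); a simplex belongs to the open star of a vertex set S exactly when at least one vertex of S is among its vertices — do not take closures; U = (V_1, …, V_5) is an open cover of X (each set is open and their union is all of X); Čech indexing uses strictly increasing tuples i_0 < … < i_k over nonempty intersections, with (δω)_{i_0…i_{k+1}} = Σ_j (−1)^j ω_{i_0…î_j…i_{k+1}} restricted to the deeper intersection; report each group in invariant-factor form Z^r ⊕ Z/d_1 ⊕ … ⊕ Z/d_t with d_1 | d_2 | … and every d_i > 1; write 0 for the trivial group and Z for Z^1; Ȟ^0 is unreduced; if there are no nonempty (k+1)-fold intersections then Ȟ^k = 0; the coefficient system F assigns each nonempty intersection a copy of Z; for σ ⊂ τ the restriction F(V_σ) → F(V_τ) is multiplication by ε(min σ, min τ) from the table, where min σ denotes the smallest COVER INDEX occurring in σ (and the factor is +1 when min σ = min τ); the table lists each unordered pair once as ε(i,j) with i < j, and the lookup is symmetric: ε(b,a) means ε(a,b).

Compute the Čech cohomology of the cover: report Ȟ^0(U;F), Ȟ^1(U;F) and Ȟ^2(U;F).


nerve of the cover:
  V1={{p6}} V2={{p1},{p4},{p1,p3},{p1,p5},{p4,p5},{p1,p3,p5}} V3={{p2},{p4},{p5},{p1,p5},{p3,p5},{p4,p5},{p1,p3,p5}} V4={{p2},{p3},{p1,p3},{p3,p5},{p1,p3,p5}} V5={{p1},{p2},{p5},{p1,p3},{p1,p5},{p3,p5},{p4,p5},{p1,p3,p5}}
  V23={{p4},{p1,p5},{p4,p5},{p1,p3,p5}} V24={{p1,p3},{p1,p3,p5}} V25={{p1},{p1,p3},{p1,p5},{p4,p5},{p1,p3,p5}} V34={{p2},{p3,p5},{p1,p3,p5}} V35={{p2},{p5},{p1,p5},{p3,p5},{p4,p5},{p1,p3,p5}} V45={{p2},{p1,p3},{p3,p5},{p1,p3,p5}}
  V234={{p1,p3,p5}} V235={{p1,p5},{p4,p5},{p1,p3,p5}} V245={{p1,p3},{p1,p3,p5}} V345={{p2},{p3,p5},{p1,p3,p5}}
  V2345={{p1,p3,p5}}
C dims 5,6,4,1; δ0: rk 3, SNF 1^3; δ1: rk 3, SNF 1^3; δ2: rk 1, SNF 1^1
Ȟ^0 = (5 − 3) − 0 = 2, so Ȟ^0 ≅ Z^2
Ȟ^1 = (6 − 3) − 3 = 0, so Ȟ^1 ≅ 0
Ȟ^2 = (4 − 1) − 3 = 0, so Ȟ^2 ≅ 0

Ȟ^0(U;F) ≅ Z^2; Ȟ^1(U;F) ≅ 0; Ȟ^2(U;F) ≅ 0


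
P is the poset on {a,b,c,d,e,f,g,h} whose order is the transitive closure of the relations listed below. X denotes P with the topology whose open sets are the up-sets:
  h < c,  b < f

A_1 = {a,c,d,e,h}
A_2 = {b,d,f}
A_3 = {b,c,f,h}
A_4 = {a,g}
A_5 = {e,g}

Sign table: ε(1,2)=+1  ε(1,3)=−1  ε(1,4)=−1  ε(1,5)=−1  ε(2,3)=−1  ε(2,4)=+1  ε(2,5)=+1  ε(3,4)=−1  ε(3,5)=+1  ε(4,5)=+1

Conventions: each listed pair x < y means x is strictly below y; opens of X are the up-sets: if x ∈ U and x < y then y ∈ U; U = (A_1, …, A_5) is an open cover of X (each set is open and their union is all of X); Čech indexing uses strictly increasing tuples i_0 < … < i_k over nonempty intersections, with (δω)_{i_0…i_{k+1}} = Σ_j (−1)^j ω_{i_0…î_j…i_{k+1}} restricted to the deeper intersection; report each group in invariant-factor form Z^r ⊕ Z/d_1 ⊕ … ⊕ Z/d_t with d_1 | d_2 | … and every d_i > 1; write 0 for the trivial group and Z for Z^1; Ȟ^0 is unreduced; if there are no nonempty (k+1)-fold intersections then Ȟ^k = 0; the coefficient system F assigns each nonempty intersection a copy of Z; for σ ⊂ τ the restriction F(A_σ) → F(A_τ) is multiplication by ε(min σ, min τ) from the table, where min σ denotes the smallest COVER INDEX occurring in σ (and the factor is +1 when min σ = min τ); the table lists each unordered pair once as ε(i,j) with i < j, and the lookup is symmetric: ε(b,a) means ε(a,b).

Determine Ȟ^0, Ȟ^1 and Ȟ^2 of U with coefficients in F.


nonempty overlaps:
  A12={d} A13={c,h} A14={a} A15={e} A23={b,f} A45={g}
C dims 5,6; δ0: rk 4, SNF 1^4
degree 0: 5−4−0 = 1 → Ȟ^0 ≅ Z
degree 1: 6−0−4 = 2 → Ȟ^1 ≅ Z^2
degree 2: 0−0−0 = 0 → Ȟ^2 ≅ 0

Ȟ^0 ≅ Z, Ȟ^1 ≅ Z^2 and Ȟ^2 ≅ 0


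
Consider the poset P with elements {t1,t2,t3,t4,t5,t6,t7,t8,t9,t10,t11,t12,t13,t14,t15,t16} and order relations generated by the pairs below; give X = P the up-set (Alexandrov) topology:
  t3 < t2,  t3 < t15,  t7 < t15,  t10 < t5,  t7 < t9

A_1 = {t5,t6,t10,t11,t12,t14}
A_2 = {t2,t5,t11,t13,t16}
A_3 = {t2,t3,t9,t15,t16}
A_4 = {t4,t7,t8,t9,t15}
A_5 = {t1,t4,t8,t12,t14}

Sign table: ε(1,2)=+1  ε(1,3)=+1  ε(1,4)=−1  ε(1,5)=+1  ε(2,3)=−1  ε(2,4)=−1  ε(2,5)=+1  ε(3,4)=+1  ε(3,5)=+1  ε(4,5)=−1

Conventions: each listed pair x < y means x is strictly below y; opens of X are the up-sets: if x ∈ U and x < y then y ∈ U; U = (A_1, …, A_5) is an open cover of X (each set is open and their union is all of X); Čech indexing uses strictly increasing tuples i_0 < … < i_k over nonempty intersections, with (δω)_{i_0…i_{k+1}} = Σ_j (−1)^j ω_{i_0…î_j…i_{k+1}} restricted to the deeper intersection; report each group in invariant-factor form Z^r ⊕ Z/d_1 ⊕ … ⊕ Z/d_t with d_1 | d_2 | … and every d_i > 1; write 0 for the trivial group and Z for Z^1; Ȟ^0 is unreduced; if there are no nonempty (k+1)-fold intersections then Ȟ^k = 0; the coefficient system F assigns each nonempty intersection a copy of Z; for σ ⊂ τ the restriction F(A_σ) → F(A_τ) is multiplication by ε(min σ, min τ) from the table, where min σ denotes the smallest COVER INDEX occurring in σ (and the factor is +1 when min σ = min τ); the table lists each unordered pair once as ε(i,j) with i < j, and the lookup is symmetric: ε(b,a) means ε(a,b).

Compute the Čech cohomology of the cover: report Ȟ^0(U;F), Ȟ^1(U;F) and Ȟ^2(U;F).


intersection data:
  A12={t5,t11} A15={t12,t14} A23={t2,t16} A34={t9,t15} A45={t4,t8}
C dims 5,5; δ0: rk 4, SNF 1^4
Ȟ^0 = (5 − 4) − 0 = 1, so Ȟ^0 ≅ Z
Ȟ^1 = (5 − 0) − 4 = 1, so Ȟ^1 ≅ Z
Ȟ^2 = (0 − 0) − 0 = 0, so Ȟ^2 ≅ 0

Ȟ^0 ≅ Z,  Ȟ^1 ≅ Z,  Ȟ^2 ≅ 0


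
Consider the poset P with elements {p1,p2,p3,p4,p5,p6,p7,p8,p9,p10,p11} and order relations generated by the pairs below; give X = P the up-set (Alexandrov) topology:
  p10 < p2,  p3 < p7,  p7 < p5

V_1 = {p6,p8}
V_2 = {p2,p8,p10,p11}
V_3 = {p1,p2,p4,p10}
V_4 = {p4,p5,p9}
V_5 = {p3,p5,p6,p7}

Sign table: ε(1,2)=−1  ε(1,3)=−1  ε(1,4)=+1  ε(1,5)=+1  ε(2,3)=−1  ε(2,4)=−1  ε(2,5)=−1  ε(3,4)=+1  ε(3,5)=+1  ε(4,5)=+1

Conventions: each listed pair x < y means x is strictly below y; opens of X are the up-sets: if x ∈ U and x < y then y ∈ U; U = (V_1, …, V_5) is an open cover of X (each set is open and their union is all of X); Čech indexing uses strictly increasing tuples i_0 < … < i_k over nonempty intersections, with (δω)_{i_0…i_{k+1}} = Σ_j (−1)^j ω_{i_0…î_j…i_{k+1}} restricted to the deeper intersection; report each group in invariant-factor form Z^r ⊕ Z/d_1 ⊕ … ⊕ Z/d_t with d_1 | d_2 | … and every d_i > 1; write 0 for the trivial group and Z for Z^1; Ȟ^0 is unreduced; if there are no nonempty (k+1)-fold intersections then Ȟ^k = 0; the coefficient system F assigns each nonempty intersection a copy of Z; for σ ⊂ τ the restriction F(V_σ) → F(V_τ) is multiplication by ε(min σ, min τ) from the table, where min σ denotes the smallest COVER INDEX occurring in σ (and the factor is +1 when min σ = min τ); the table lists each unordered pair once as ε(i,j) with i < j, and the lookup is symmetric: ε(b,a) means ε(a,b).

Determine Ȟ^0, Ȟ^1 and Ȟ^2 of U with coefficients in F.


nonempty intersections:
  V12={p8} V15={p6} V23={p2,p10} V34={p4} V45={p5}
C dims 5,5; δ0: rk 4, SNF 1^4
Ȟ^0: (5−4)−0=1 ⇒ Z
Ȟ^1: (5−0)−4=1 ⇒ Z
Ȟ^2: (0−0)−0=0 ⇒ 0

Ȟ^0 ≅ Z; Ȟ^1 ≅ Z; Ȟ^2 ≅ 0


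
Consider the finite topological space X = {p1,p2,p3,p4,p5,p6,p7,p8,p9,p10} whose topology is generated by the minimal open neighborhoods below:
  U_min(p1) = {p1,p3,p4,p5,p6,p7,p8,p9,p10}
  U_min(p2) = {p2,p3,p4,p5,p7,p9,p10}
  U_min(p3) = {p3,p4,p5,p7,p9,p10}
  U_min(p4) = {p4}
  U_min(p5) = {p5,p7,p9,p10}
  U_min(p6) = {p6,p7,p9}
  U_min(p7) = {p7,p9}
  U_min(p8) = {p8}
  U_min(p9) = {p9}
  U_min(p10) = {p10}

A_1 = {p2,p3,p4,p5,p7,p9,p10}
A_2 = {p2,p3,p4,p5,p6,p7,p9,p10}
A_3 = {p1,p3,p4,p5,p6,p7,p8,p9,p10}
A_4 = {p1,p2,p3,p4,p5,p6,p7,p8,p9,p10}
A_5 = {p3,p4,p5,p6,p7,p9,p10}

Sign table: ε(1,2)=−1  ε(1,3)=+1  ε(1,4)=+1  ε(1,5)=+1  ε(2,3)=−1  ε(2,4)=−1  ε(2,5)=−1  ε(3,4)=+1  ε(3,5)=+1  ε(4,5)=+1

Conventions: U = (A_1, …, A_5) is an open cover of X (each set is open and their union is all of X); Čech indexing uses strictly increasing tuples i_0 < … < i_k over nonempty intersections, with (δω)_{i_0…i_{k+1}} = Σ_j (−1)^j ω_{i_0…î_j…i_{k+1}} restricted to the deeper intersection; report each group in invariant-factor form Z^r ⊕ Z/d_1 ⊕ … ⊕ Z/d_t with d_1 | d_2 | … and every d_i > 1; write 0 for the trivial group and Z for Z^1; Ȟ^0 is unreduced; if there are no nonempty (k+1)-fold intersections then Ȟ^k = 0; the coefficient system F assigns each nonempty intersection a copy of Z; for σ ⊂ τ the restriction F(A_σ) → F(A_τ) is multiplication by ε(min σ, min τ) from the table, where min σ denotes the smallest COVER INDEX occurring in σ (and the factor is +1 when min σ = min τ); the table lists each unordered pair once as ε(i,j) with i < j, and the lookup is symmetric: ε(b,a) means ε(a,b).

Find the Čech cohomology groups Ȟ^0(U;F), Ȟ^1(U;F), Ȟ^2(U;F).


cover nerve:
  A12={p2,p3,p4,p5,p7,p9,p10} A13={p3,p4,p5,p7,p9,p10} A14={p2,p3,p4,p5,p7,p9,p10} A15={p3,p4,p5,p7,p9,p10} A23={p3,p4,p5,p6,p7,p9,p10} A24={p2,p3,p4,p5,p6,p7,p9,p10} A25={p3,p4,p5,p6,p7,p9,p10} A34={p1,p3,p4,p5,p6,p7,p8,p9,p10} A35={p3,p4,p5,p6,p7,p9,p10} A45={p3,p4,p5,p6,p7,p9,p10}
  A123={p3,p4,p5,p7,p9,p10} A124={p2,p3,p4,p5,p7,p9,p10} A125={p3,p4,p5,p7,p9,p10} A134={p3,p4,p5,p7,p9,p10} A135={p3,p4,p5,p7,p9,p10} A145={p3,p4,p5,p7,p9,p10} A234={p3,p4,p5,p6,p7,p9,p10} A235={p3,p4,p5,p6,p7,p9,p10} A245={p3,p4,p5,p6,p7,p9,p10} A345={p3,p4,p5,p6,p7,p9,p10}
  A1234={p3,p4,p5,p7,p9,p10} A1235={p3,p4,p5,p7,p9,p10} A1245={p3,p4,p5,p7,p9,p10} A1345={p3,p4,p5,p7,p9,p10} A2345={p3,p4,p5,p6,p7,p9,p10}
  A12345={p3,p4,p5,p7,p9,p10}
C dims 5,10,10,5; δ0: rk 4, SNF 1^4; δ1: rk 6, SNF 1^6; δ2: rk 4, SNF 1^4
Ȟ^0: (5−4)−0=1 ⇒ Z
Ȟ^1: (10−6)−4=0 ⇒ 0
Ȟ^2: (10−4)−6=0 ⇒ 0

Ȟ^0(U;F) ≅ Z, Ȟ^1(U;F) ≅ 0 and Ȟ^2(U;F) ≅ 0
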